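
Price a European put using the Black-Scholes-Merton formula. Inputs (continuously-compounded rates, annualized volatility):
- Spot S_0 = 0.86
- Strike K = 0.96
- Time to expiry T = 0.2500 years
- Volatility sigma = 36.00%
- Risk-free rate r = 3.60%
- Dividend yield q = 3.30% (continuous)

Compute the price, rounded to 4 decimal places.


d1 = (ln(S/K) + (r - q + 0.5*sigma^2) * T) / (sigma * sqrt(T)) = -0.51694942
d2 = d1 - sigma * sqrt(T) = -0.69694942
exp(-rT) = 0.99104038; exp(-qT) = 0.99178394
P = K * exp(-rT) * N(-d2) - S_0 * exp(-qT) * N(-d1)
N(-d1) = 0.69740427; N(-d2) = 0.75708278
P = 0.9600 * 0.99104038 * 0.75708278 - 0.8600 * 0.99178394 * 0.69740427 = 0.1254

Answer: Price = 0.1254


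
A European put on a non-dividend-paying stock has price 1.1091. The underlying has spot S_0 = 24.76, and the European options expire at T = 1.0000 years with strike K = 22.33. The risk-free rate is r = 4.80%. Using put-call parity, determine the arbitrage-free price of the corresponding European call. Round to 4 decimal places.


Put-call parity: C - P = S_0 * exp(-qT) - K * exp(-rT).
S_0 * exp(-qT) = 24.7600 * 1.00000000 = 24.76000000
K * exp(-rT) = 22.3300 * 0.95313379 = 21.28347747
C = P + S*exp(-qT) - K*exp(-rT)
C = 1.1091 + 24.76000000 - 21.28347747 = 4.5856

Answer: Call price = 4.5856


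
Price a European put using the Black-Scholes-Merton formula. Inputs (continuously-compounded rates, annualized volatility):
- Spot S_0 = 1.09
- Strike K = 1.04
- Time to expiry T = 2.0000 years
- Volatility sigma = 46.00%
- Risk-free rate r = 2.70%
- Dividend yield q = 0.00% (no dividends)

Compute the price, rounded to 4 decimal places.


Answer: Price = 0.2154

Derivation:
d1 = (ln(S/K) + (r - q + 0.5*sigma^2) * T) / (sigma * sqrt(T)) = 0.48045905
d2 = d1 - sigma * sqrt(T) = -0.17007919
exp(-rT) = 0.94743211; exp(-qT) = 1.00000000
P = K * exp(-rT) * N(-d2) - S_0 * exp(-qT) * N(-d1)
N(-d1) = 0.31545051; N(-d2) = 0.56752607
P = 1.0400 * 0.94743211 * 0.56752607 - 1.0900 * 1.00000000 * 0.31545051 = 0.2154


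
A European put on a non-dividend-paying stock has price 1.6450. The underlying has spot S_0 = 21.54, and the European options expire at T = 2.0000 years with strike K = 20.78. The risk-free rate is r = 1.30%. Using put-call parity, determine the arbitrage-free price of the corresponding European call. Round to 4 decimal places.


Put-call parity: C - P = S_0 * exp(-qT) - K * exp(-rT).
S_0 * exp(-qT) = 21.5400 * 1.00000000 = 21.54000000
K * exp(-rT) = 20.7800 * 0.97433509 = 20.24668316
C = P + S*exp(-qT) - K*exp(-rT)
C = 1.6450 + 21.54000000 - 20.24668316 = 2.9383

Answer: Call price = 2.9383


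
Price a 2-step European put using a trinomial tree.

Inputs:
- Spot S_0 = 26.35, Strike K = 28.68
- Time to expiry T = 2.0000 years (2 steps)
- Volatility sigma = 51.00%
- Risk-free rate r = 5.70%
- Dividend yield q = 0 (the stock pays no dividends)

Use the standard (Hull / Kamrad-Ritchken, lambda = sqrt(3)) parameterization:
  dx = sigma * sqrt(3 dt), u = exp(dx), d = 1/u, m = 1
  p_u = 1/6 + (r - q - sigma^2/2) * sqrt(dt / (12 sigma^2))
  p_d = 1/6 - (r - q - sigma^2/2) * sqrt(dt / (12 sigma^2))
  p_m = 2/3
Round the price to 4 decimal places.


dt = T/N = 1.000000; dx = sigma*sqrt(3*dt) = 0.883346
u = exp(dx) = 2.418980; d = 1/u = 0.413397
p_u = 0.125318, p_m = 0.666667, p_d = 0.208015
Discount per step: exp(-r*dt) = 0.944594
Stock lattice S(k, j) with j the centered position index:
  k=0: S(0,+0) = 26.3500
  k=1: S(1,-1) = 10.8930; S(1,+0) = 26.3500; S(1,+1) = 63.7401
  k=2: S(2,-2) = 4.5031; S(2,-1) = 10.8930; S(2,+0) = 26.3500; S(2,+1) = 63.7401; S(2,+2) = 154.1861
Terminal payoffs V(N, j) = max(K - S_T, 0):
  V(2,-2) = 24.176853; V(2,-1) = 17.786978; V(2,+0) = 2.330000; V(2,+1) = 0.000000; V(2,+2) = 0.000000
Backward induction: V(k, j) = exp(-r*dt) * [p_u * V(k+1, j+1) + p_m * V(k+1, j) + p_d * V(k+1, j-1)]
  V(1,-1) = exp(-r*dt) * [p_u*2.330000 + p_m*17.786978 + p_d*24.176853] = 16.227303
  V(1,+0) = exp(-r*dt) * [p_u*0.000000 + p_m*2.330000 + p_d*17.786978] = 4.962230
  V(1,+1) = exp(-r*dt) * [p_u*0.000000 + p_m*0.000000 + p_d*2.330000] = 0.457821
  V(0,+0) = exp(-r*dt) * [p_u*0.457821 + p_m*4.962230 + p_d*16.227303] = 6.367557

Answer: Price = V(0,0) = 6.3676


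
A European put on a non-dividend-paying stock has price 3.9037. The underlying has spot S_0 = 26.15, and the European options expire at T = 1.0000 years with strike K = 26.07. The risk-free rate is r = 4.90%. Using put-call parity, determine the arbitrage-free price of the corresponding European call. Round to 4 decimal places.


Answer: Call price = 5.2303

Derivation:
Put-call parity: C - P = S_0 * exp(-qT) - K * exp(-rT).
S_0 * exp(-qT) = 26.1500 * 1.00000000 = 26.15000000
K * exp(-rT) = 26.0700 * 0.95218113 = 24.82336205
C = P + S*exp(-qT) - K*exp(-rT)
C = 3.9037 + 26.15000000 - 24.82336205 = 5.2303


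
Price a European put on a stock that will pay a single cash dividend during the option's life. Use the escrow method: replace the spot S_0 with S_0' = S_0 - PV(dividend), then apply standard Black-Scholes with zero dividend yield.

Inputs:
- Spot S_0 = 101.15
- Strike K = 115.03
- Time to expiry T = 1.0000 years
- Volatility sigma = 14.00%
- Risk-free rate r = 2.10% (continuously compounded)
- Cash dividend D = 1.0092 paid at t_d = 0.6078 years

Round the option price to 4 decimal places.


PV(D) = D * exp(-r * t_d) = 1.0092 * 0.98731731 = 0.99640063
S_0' = S_0 - PV(D) = 101.1500 - 0.99640063 = 100.15359937
d1 = (ln(S_0'/K) + (r + sigma^2/2)*T) / (sigma*sqrt(T)) = -0.76919973
d2 = d1 - sigma*sqrt(T) = -0.90919973
exp(-rT) = 0.97921896
N(-d1) = 0.77911263; N(-d2) = 0.81837765
P = K * exp(-rT) * N(-d2) - S_0' * N(-d1) = 115.0300 * 0.97921896 * 0.81837765 - 100.15359937 * 0.77911263 = 14.1508

Answer: Price = 14.1508


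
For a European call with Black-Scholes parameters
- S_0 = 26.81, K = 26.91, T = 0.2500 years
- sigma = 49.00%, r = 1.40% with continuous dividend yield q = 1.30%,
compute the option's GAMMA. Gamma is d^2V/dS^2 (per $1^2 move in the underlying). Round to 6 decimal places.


Answer: Gamma = 0.060185

Derivation:
d1 = 0.1083244388; d2 = -0.1366755612
phi(d1) = 0.3966085023; exp(-qT) = 0.9967552755; exp(-rT) = 0.9965061179
Gamma = exp(-qT) * phi(d1) / (S * sigma * sqrt(T)) = 0.9967552755 * 0.3966085023 / (26.8100 * 0.4900 * 0.5000000000) = 0.060185


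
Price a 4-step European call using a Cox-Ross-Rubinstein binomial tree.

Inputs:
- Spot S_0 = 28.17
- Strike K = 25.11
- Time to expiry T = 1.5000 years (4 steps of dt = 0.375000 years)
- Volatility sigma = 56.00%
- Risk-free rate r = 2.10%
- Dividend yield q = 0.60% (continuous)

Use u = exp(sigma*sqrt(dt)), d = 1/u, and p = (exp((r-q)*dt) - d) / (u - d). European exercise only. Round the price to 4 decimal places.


dt = T/N = 0.375000
u = exp(sigma*sqrt(dt)) = 1.409068; d = 1/u = 0.709689
p = (exp((r-q)*dt) - d) / (u - d) = 0.423164
Discount per step: exp(-r*dt) = 0.992156
Stock lattice S(k, i) with i counting down-moves:
  k=0: S(0,0) = 28.1700
  k=1: S(1,0) = 39.6934; S(1,1) = 19.9919
  k=2: S(2,0) = 55.9308; S(2,1) = 28.1700; S(2,2) = 14.1881
  k=3: S(3,0) = 78.8103; S(3,1) = 39.6934; S(3,2) = 19.9919; S(3,3) = 10.0691
  k=4: S(4,0) = 111.0490; S(4,1) = 55.9308; S(4,2) = 28.1700; S(4,3) = 14.1881; S(4,4) = 7.1459
Terminal payoffs V(N, i) = max(S_T - K, 0):
  V(4,0) = 85.939032; V(4,1) = 30.820772; V(4,2) = 3.060000; V(4,3) = 0.000000; V(4,4) = 0.000000
Backward induction: V(k, i) = exp(-r*dt) * [p * V(k+1, i) + (1-p) * V(k+1, i+1)].
  V(3,0) = exp(-r*dt) * [p*85.939032 + (1-p)*30.820772] = 53.720107
  V(3,1) = exp(-r*dt) * [p*30.820772 + (1-p)*3.060000] = 14.691203
  V(3,2) = exp(-r*dt) * [p*3.060000 + (1-p)*0.000000] = 1.284724
  V(3,3) = exp(-r*dt) * [p*0.000000 + (1-p)*0.000000] = 0.000000
  V(2,0) = exp(-r*dt) * [p*53.720107 + (1-p)*14.691203] = 30.962033
  V(2,1) = exp(-r*dt) * [p*14.691203 + (1-p)*1.284724] = 6.903282
  V(2,2) = exp(-r*dt) * [p*1.284724 + (1-p)*0.000000] = 0.539384
  V(1,0) = exp(-r*dt) * [p*30.962033 + (1-p)*6.903282] = 16.950066
  V(1,1) = exp(-r*dt) * [p*6.903282 + (1-p)*0.539384] = 3.207001
  V(0,0) = exp(-r*dt) * [p*16.950066 + (1-p)*3.207001] = 8.951794

Answer: Price = V(0,0) = 8.9518


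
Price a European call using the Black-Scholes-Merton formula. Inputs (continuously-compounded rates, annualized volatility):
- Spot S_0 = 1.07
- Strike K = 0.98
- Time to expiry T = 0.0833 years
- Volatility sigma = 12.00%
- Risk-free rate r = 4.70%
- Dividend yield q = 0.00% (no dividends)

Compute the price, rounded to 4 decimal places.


d1 = (ln(S/K) + (r - q + 0.5*sigma^2) * T) / (sigma * sqrt(T)) = 2.66720515
d2 = d1 - sigma * sqrt(T) = 2.63257106
exp(-rT) = 0.99609255; exp(-qT) = 1.00000000
C = S_0 * exp(-qT) * N(d1) - K * exp(-rT) * N(d2)
N(d1) = 0.99617575; N(d2) = 0.99576294
C = 1.0700 * 1.00000000 * 0.99617575 - 0.9800 * 0.99609255 * 0.99576294 = 0.0939

Answer: Price = 0.0939


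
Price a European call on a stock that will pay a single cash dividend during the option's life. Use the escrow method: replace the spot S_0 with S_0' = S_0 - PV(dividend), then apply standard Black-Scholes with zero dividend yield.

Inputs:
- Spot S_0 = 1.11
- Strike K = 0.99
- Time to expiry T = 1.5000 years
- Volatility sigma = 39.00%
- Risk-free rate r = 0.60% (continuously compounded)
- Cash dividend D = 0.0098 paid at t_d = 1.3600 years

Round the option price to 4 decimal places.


PV(D) = D * exp(-r * t_d) = 0.0098 * 0.99187320 = 0.00972036
S_0' = S_0 - PV(D) = 1.1100 - 0.00972036 = 1.10027964
d1 = (ln(S_0'/K) + (r + sigma^2/2)*T) / (sigma*sqrt(T)) = 0.47878041
d2 = d1 - sigma*sqrt(T) = 0.00112991
exp(-rT) = 0.99104038
N(d1) = 0.68395257; N(d2) = 0.50045077
C = S_0' * N(d1) - K * exp(-rT) * N(d2) = 1.10027964 * 0.68395257 - 0.9900 * 0.99104038 * 0.50045077 = 0.2615

Answer: Price = 0.2615


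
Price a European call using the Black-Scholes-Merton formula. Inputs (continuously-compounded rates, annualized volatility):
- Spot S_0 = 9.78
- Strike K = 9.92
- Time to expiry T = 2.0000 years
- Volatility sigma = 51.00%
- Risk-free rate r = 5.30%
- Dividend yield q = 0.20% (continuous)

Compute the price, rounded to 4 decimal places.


d1 = (ln(S/K) + (r - q + 0.5*sigma^2) * T) / (sigma * sqrt(T)) = 0.48233911
d2 = d1 - sigma * sqrt(T) = -0.23890980
exp(-rT) = 0.89942465; exp(-qT) = 0.99600799
C = S_0 * exp(-qT) * N(d1) - K * exp(-rT) * N(d2)
N(d1) = 0.68521747; N(d2) = 0.40558776
C = 9.7800 * 0.99600799 * 0.68521747 - 9.9200 * 0.89942465 * 0.40558776 = 3.0559

Answer: Price = 3.0559


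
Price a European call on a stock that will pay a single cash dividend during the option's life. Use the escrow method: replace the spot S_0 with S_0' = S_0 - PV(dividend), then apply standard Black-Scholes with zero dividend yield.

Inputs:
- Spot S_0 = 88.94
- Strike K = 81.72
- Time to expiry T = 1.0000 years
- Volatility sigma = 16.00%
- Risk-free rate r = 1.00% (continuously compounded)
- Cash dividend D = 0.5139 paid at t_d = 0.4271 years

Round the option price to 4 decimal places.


PV(D) = D * exp(-r * t_d) = 0.5139 * 0.99573811 = 0.51170981
S_0' = S_0 - PV(D) = 88.9400 - 0.51170981 = 88.42829019
d1 = (ln(S_0'/K) + (r + sigma^2/2)*T) / (sigma*sqrt(T)) = 0.63558233
d2 = d1 - sigma*sqrt(T) = 0.47558233
exp(-rT) = 0.99004983
N(d1) = 0.73747566; N(d2) = 0.68281402
C = S_0' * N(d1) - K * exp(-rT) * N(d2) = 88.42829019 * 0.73747566 - 81.7200 * 0.99004983 * 0.68281402 = 9.9694

Answer: Price = 9.9694


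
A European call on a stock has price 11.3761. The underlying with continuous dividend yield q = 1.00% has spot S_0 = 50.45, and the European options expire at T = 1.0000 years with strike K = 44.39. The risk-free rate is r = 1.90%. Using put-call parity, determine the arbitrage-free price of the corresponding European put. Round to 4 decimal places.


Answer: Put price = 4.9826

Derivation:
Put-call parity: C - P = S_0 * exp(-qT) - K * exp(-rT).
S_0 * exp(-qT) = 50.4500 * 0.99004983 = 49.94801411
K * exp(-rT) = 44.3900 * 0.98117936 = 43.55455189
P = C - S*exp(-qT) + K*exp(-rT)
P = 11.3761 - 49.94801411 + 43.55455189 = 4.9826


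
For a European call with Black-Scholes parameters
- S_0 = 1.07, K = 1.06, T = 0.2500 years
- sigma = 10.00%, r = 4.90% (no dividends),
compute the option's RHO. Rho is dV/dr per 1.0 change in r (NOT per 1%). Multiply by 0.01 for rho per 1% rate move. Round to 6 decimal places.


d1 = 0.4577948070; d2 = 0.4077948070
phi(d1) = 0.3592536565; exp(-qT) = 1.0000000000; exp(-rT) = 0.9878247258
N(d2) = 0.6582878368
Rho = K*T*exp(-rT)*N(d2) = 1.0600 * 0.2500 * 0.9878247258 * 0.6582878368 = 0.172322

Answer: Rho = 0.172322


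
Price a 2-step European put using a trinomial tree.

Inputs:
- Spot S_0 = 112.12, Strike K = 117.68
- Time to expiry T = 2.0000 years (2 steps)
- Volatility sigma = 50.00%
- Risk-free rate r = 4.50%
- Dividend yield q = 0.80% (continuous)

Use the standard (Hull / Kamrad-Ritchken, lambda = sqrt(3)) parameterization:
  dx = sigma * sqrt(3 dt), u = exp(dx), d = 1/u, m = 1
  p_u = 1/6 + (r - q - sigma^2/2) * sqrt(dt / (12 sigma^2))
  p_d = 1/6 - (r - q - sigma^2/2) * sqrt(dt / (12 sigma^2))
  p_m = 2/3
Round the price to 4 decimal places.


dt = T/N = 1.000000; dx = sigma*sqrt(3*dt) = 0.866025
u = exp(dx) = 2.377443; d = 1/u = 0.420620
p_u = 0.115860, p_m = 0.666667, p_d = 0.217473
Discount per step: exp(-r*dt) = 0.955997
Stock lattice S(k, j) with j the centered position index:
  k=0: S(0,+0) = 112.1200
  k=1: S(1,-1) = 47.1599; S(1,+0) = 112.1200; S(1,+1) = 266.5589
  k=2: S(2,-2) = 19.8364; S(2,-1) = 47.1599; S(2,+0) = 112.1200; S(2,+1) = 266.5589; S(2,+2) = 633.7284
Terminal payoffs V(N, j) = max(K - S_T, 0):
  V(2,-2) = 97.843594; V(2,-1) = 70.520083; V(2,+0) = 5.560000; V(2,+1) = 0.000000; V(2,+2) = 0.000000
Backward induction: V(k, j) = exp(-r*dt) * [p_u * V(k+1, j+1) + p_m * V(k+1, j) + p_d * V(k+1, j-1)]
  V(1,-1) = exp(-r*dt) * [p_u*5.560000 + p_m*70.520083 + p_d*97.843594] = 65.902601
  V(1,+0) = exp(-r*dt) * [p_u*0.000000 + p_m*5.560000 + p_d*70.520083] = 18.204979
  V(1,+1) = exp(-r*dt) * [p_u*0.000000 + p_m*0.000000 + p_d*5.560000] = 1.155947
  V(0,+0) = exp(-r*dt) * [p_u*1.155947 + p_m*18.204979 + p_d*65.902601] = 25.432066

Answer: Price = V(0,0) = 25.4321


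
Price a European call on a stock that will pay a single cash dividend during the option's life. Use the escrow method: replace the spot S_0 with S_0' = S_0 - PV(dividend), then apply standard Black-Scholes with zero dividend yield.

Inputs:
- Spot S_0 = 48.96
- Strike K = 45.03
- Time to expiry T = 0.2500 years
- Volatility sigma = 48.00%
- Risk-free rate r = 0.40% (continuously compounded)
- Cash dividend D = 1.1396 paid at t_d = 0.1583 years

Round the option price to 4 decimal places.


PV(D) = D * exp(-r * t_d) = 1.1396 * 0.99936700 = 1.13887863
S_0' = S_0 - PV(D) = 48.9600 - 1.13887863 = 47.82112137
d1 = (ln(S_0'/K) + (r + sigma^2/2)*T) / (sigma*sqrt(T)) = 0.37474365
d2 = d1 - sigma*sqrt(T) = 0.13474365
exp(-rT) = 0.99900050
N(d1) = 0.64607444; N(d2) = 0.55359272
C = S_0' * N(d1) - K * exp(-rT) * N(d2) = 47.82112137 * 0.64607444 - 45.0300 * 0.99900050 * 0.55359272 = 5.9926

Answer: Price = 5.9926


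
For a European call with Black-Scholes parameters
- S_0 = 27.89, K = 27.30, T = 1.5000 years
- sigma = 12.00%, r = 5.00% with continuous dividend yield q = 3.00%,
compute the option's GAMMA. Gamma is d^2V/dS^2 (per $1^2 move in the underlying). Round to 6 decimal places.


Answer: Gamma = 0.085079

Derivation:
d1 = 0.4230915141; d2 = 0.2761221296
phi(d1) = 0.3647869670; exp(-qT) = 0.9559974818; exp(-rT) = 0.9277434863
Gamma = exp(-qT) * phi(d1) / (S * sigma * sqrt(T)) = 0.9559974818 * 0.3647869670 / (27.8900 * 0.1200 * 1.2247448714) = 0.085079


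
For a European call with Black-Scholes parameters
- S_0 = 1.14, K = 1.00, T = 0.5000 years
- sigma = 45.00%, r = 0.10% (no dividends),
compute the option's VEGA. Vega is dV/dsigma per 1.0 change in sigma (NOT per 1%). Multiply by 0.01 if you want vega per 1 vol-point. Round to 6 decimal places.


Answer: Vega = 0.272986

Derivation:
d1 = 0.5724524758; d2 = 0.2542544243
phi(d1) = 0.3386495603; exp(-qT) = 1.0000000000; exp(-rT) = 0.9995001250
Vega = S * exp(-qT) * phi(d1) * sqrt(T) = 1.1400 * 1.0000000000 * 0.3386495603 * 0.7071067812 = 0.272986


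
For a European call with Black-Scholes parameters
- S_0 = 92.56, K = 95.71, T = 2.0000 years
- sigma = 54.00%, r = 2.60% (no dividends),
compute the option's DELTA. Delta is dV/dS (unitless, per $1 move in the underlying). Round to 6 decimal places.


Answer: Delta = 0.657668

Derivation:
d1 = 0.4061075264; d2 = -0.3575677973
phi(d1) = 0.3673646988; exp(-qT) = 1.0000000000; exp(-rT) = 0.9493288668
N(d1) = 0.6576682021
Delta = exp(-qT) * N(d1) = 1.0000000000 * 0.6576682021 = 0.657668


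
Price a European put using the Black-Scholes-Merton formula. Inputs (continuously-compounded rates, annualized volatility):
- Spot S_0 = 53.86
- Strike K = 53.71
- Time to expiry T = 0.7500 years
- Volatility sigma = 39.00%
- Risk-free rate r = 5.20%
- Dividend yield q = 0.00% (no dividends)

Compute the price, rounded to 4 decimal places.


d1 = (ln(S/K) + (r - q + 0.5*sigma^2) * T) / (sigma * sqrt(T)) = 0.29260225
d2 = d1 - sigma * sqrt(T) = -0.04514766
exp(-rT) = 0.96175071; exp(-qT) = 1.00000000
P = K * exp(-rT) * N(-d2) - S_0 * exp(-qT) * N(-d1)
N(-d1) = 0.38491310; N(-d2) = 0.51800519
P = 53.7100 * 0.96175071 * 0.51800519 - 53.8600 * 1.00000000 * 0.38491310 = 6.0265

Answer: Price = 6.0265


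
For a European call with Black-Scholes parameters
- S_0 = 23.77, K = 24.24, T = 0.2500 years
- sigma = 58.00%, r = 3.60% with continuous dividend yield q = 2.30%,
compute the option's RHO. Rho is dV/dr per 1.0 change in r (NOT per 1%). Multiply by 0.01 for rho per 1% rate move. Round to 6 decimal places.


Answer: Rho = 2.523766

Derivation:
d1 = 0.0886900696; d2 = -0.2013099304
phi(d1) = 0.3973763361; exp(-qT) = 0.9942664996; exp(-rT) = 0.9910403788
N(d2) = 0.4202281191
Rho = K*T*exp(-rT)*N(d2) = 24.2400 * 0.2500 * 0.9910403788 * 0.4202281191 = 2.523766


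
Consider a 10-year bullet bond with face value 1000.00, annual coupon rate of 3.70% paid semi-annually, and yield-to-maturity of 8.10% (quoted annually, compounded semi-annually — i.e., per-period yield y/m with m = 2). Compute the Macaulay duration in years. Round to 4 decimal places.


Coupon per period c = face * coupon_rate / m = 18.500000
Periods per year m = 2; per-period yield y/m = 0.040500
Number of cashflows N = 20
Cashflows (t years, CF_t, discount factor 1/(1+y/m)^(m*t), PV):
  t = 0.5000: CF_t = 18.500000, DF = 0.961076, PV = 17.779914
  t = 1.0000: CF_t = 18.500000, DF = 0.923668, PV = 17.087855
  t = 1.5000: CF_t = 18.500000, DF = 0.887715, PV = 16.422735
  t = 2.0000: CF_t = 18.500000, DF = 0.853162, PV = 15.783503
  t = 2.5000: CF_t = 18.500000, DF = 0.819954, PV = 15.169152
  t = 3.0000: CF_t = 18.500000, DF = 0.788039, PV = 14.578714
  t = 3.5000: CF_t = 18.500000, DF = 0.757365, PV = 14.011258
  t = 4.0000: CF_t = 18.500000, DF = 0.727886, PV = 13.465890
  t = 4.5000: CF_t = 18.500000, DF = 0.699554, PV = 12.941749
  t = 5.0000: CF_t = 18.500000, DF = 0.672325, PV = 12.438009
  t = 5.5000: CF_t = 18.500000, DF = 0.646156, PV = 11.953877
  t = 6.0000: CF_t = 18.500000, DF = 0.621005, PV = 11.488590
  t = 6.5000: CF_t = 18.500000, DF = 0.596833, PV = 11.041412
  t = 7.0000: CF_t = 18.500000, DF = 0.573602, PV = 10.611641
  t = 7.5000: CF_t = 18.500000, DF = 0.551276, PV = 10.198598
  t = 8.0000: CF_t = 18.500000, DF = 0.529818, PV = 9.801632
  t = 8.5000: CF_t = 18.500000, DF = 0.509196, PV = 9.420117
  t = 9.0000: CF_t = 18.500000, DF = 0.489376, PV = 9.053452
  t = 9.5000: CF_t = 18.500000, DF = 0.470328, PV = 8.701059
  t = 10.0000: CF_t = 1018.500000, DF = 0.452021, PV = 460.383068
Price P = sum_t PV_t = 702.332224
Macaulay numerator sum_t t * PV_t:
  t * PV_t at t = 0.5000: 8.889957
  t * PV_t at t = 1.0000: 17.087855
  t * PV_t at t = 1.5000: 24.634102
  t * PV_t at t = 2.0000: 31.567005
  t * PV_t at t = 2.5000: 37.922880
  t * PV_t at t = 3.0000: 43.736142
  t * PV_t at t = 3.5000: 49.039404
  t * PV_t at t = 4.0000: 53.863559
  t * PV_t at t = 4.5000: 58.237870
  t * PV_t at t = 5.0000: 62.190047
  t * PV_t at t = 5.5000: 65.746326
  t * PV_t at t = 6.0000: 68.931537
  t * PV_t at t = 6.5000: 71.769180
  t * PV_t at t = 7.0000: 74.281486
  t * PV_t at t = 7.5000: 76.489483
  t * PV_t at t = 8.0000: 78.413053
  t * PV_t at t = 8.5000: 80.070993
  t * PV_t at t = 9.0000: 81.481069
  t * PV_t at t = 9.5000: 82.660062
  t * PV_t at t = 10.0000: 4603.830676
Macaulay duration D = (sum_t t * PV_t) / P = 5670.842687 / 702.332224 = 8.074302

Answer: Macaulay duration = 8.0743 years


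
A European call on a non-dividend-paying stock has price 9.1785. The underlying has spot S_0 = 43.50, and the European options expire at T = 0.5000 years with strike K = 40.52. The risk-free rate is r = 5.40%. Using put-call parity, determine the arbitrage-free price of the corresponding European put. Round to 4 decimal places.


Answer: Put price = 5.1191

Derivation:
Put-call parity: C - P = S_0 * exp(-qT) - K * exp(-rT).
S_0 * exp(-qT) = 43.5000 * 1.00000000 = 43.50000000
K * exp(-rT) = 40.5200 * 0.97336124 = 39.44059751
P = C - S*exp(-qT) + K*exp(-rT)
P = 9.1785 - 43.50000000 + 39.44059751 = 5.1191


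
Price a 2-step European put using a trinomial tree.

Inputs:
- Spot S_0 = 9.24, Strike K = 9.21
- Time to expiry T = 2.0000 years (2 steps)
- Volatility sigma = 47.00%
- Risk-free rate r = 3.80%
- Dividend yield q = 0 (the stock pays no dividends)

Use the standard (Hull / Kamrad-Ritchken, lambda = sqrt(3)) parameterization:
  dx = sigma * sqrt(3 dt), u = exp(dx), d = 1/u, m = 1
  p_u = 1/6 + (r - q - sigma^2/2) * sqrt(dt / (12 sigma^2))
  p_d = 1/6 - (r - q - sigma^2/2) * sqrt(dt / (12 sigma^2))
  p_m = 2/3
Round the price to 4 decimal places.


Answer: Price = V(0,0) = 1.6407

Derivation:
dt = T/N = 1.000000; dx = sigma*sqrt(3*dt) = 0.814064
u = exp(dx) = 2.257062; d = 1/u = 0.443054
p_u = 0.122168, p_m = 0.666667, p_d = 0.211166
Discount per step: exp(-r*dt) = 0.962713
Stock lattice S(k, j) with j the centered position index:
  k=0: S(0,+0) = 9.2400
  k=1: S(1,-1) = 4.0938; S(1,+0) = 9.2400; S(1,+1) = 20.8553
  k=2: S(2,-2) = 1.8138; S(2,-1) = 4.0938; S(2,+0) = 9.2400; S(2,+1) = 20.8553; S(2,+2) = 47.0716
Terminal payoffs V(N, j) = max(K - S_T, 0):
  V(2,-2) = 7.396218; V(2,-1) = 5.116182; V(2,+0) = 0.000000; V(2,+1) = 0.000000; V(2,+2) = 0.000000
Backward induction: V(k, j) = exp(-r*dt) * [p_u * V(k+1, j+1) + p_m * V(k+1, j) + p_d * V(k+1, j-1)]
  V(1,-1) = exp(-r*dt) * [p_u*0.000000 + p_m*5.116182 + p_d*7.396218] = 4.787201
  V(1,+0) = exp(-r*dt) * [p_u*0.000000 + p_m*0.000000 + p_d*5.116182] = 1.040078
  V(1,+1) = exp(-r*dt) * [p_u*0.000000 + p_m*0.000000 + p_d*0.000000] = 0.000000
  V(0,+0) = exp(-r*dt) * [p_u*0.000000 + p_m*1.040078 + p_d*4.787201] = 1.640730


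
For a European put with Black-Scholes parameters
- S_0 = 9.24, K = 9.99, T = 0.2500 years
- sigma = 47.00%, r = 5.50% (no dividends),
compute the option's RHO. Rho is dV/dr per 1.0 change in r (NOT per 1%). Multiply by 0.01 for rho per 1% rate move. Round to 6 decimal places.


d1 = -0.1560859873; d2 = -0.3910859873
phi(d1) = 0.3941120769; exp(-qT) = 1.0000000000; exp(-rT) = 0.9863440995
N(-d2) = 0.6521331610
Rho = -K*T*exp(-rT)*N(-d2) = -9.9900 * 0.2500 * 0.9863440995 * 0.6521331610 = -1.606461

Answer: Rho = -1.606461


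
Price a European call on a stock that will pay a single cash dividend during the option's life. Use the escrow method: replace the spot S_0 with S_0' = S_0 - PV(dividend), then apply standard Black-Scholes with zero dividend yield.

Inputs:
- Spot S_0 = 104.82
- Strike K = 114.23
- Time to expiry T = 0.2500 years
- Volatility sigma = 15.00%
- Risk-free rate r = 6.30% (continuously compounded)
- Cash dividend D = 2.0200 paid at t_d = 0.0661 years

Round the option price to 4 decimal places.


PV(D) = D * exp(-r * t_d) = 2.0200 * 0.99584436 = 2.01160560
S_0' = S_0 - PV(D) = 104.8200 - 2.01160560 = 102.80839440
d1 = (ln(S_0'/K) + (r + sigma^2/2)*T) / (sigma*sqrt(T)) = -1.15712603
d2 = d1 - sigma*sqrt(T) = -1.23212603
exp(-rT) = 0.98437338
N(d1) = 0.12361044; N(d2) = 0.10895100
C = S_0' * N(d1) - K * exp(-rT) * N(d2) = 102.80839440 * 0.12361044 - 114.2300 * 0.98437338 * 0.10895100 = 0.4572

Answer: Price = 0.4572


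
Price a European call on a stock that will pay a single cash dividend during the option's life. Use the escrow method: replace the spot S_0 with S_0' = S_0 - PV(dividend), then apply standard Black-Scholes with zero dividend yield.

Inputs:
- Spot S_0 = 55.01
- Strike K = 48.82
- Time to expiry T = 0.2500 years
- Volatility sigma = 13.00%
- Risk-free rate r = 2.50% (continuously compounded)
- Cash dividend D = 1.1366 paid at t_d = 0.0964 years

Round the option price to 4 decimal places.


Answer: Price = 5.4353

Derivation:
PV(D) = D * exp(-r * t_d) = 1.1366 * 0.99759290 = 1.13386409
S_0' = S_0 - PV(D) = 55.0100 - 1.13386409 = 53.87613591
d1 = (ln(S_0'/K) + (r + sigma^2/2)*T) / (sigma*sqrt(T)) = 1.64477027
d2 = d1 - sigma*sqrt(T) = 1.57977027
exp(-rT) = 0.99376949
N(d1) = 0.94999140; N(d2) = 0.94292026
C = S_0' * N(d1) - K * exp(-rT) * N(d2) = 53.87613591 * 0.94999140 - 48.8200 * 0.99376949 * 0.94292026 = 5.4353


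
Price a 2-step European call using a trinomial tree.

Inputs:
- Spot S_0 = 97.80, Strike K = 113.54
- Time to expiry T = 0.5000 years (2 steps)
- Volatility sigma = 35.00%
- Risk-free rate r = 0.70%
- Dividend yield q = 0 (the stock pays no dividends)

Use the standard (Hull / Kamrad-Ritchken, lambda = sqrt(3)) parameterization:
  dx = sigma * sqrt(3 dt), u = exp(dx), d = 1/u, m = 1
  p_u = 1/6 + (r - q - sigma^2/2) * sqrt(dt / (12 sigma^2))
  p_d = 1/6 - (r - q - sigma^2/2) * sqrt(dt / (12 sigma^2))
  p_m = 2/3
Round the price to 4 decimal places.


dt = T/N = 0.250000; dx = sigma*sqrt(3*dt) = 0.303109
u = exp(dx) = 1.354062; d = 1/u = 0.738519
p_u = 0.144294, p_m = 0.666667, p_d = 0.189039
Discount per step: exp(-r*dt) = 0.998252
Stock lattice S(k, j) with j the centered position index:
  k=0: S(0,+0) = 97.8000
  k=1: S(1,-1) = 72.2271; S(1,+0) = 97.8000; S(1,+1) = 132.4273
  k=2: S(2,-2) = 53.3411; S(2,-1) = 72.2271; S(2,+0) = 97.8000; S(2,+1) = 132.4273; S(2,+2) = 179.3147
Terminal payoffs V(N, j) = max(S_T - K, 0):
  V(2,-2) = 0.000000; V(2,-1) = 0.000000; V(2,+0) = 0.000000; V(2,+1) = 18.887254; V(2,+2) = 65.774699
Backward induction: V(k, j) = exp(-r*dt) * [p_u * V(k+1, j+1) + p_m * V(k+1, j) + p_d * V(k+1, j-1)]
  V(1,-1) = exp(-r*dt) * [p_u*0.000000 + p_m*0.000000 + p_d*0.000000] = 0.000000
  V(1,+0) = exp(-r*dt) * [p_u*18.887254 + p_m*0.000000 + p_d*0.000000] = 2.720559
  V(1,+1) = exp(-r*dt) * [p_u*65.774699 + p_m*18.887254 + p_d*0.000000] = 22.043809
  V(0,+0) = exp(-r*dt) * [p_u*22.043809 + p_m*2.720559 + p_d*0.000000] = 4.985770

Answer: Price = V(0,0) = 4.9858


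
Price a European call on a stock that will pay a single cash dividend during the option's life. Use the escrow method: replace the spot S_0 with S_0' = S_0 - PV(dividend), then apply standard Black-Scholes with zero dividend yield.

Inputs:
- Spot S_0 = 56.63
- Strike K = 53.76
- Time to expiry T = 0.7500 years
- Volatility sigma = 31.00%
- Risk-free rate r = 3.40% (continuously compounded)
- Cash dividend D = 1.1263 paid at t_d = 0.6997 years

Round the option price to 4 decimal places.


PV(D) = D * exp(-r * t_d) = 1.1263 * 0.97649095 = 1.09982175
S_0' = S_0 - PV(D) = 56.6300 - 1.09982175 = 55.53017825
d1 = (ln(S_0'/K) + (r + sigma^2/2)*T) / (sigma*sqrt(T)) = 0.34989076
d2 = d1 - sigma*sqrt(T) = 0.08142289
exp(-rT) = 0.97482238
N(d1) = 0.63678966; N(d2) = 0.53244718
C = S_0' * N(d1) - K * exp(-rT) * N(d2) = 55.53017825 * 0.63678966 - 53.7600 * 0.97482238 * 0.53244718 = 7.4574

Answer: Price = 7.4574


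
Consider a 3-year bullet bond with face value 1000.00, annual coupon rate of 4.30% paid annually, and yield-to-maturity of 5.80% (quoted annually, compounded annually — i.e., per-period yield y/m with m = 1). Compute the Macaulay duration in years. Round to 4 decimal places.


Answer: Macaulay duration = 2.8753 years

Derivation:
Coupon per period c = face * coupon_rate / m = 43.000000
Periods per year m = 1; per-period yield y/m = 0.058000
Number of cashflows N = 3
Cashflows (t years, CF_t, discount factor 1/(1+y/m)^(m*t), PV):
  t = 1.0000: CF_t = 43.000000, DF = 0.945180, PV = 40.642722
  t = 2.0000: CF_t = 43.000000, DF = 0.893364, PV = 38.414671
  t = 3.0000: CF_t = 1043.000000, DF = 0.844390, PV = 880.698599
Price P = sum_t PV_t = 959.755992
Macaulay numerator sum_t t * PV_t:
  t * PV_t at t = 1.0000: 40.642722
  t * PV_t at t = 2.0000: 76.829342
  t * PV_t at t = 3.0000: 2642.095796
Macaulay duration D = (sum_t t * PV_t) / P = 2759.567861 / 959.755992 = 2.875281


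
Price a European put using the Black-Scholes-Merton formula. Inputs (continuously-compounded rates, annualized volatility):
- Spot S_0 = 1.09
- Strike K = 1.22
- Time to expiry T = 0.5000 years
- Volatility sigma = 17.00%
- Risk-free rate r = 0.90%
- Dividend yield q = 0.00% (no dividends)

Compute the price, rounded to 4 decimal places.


d1 = (ln(S/K) + (r - q + 0.5*sigma^2) * T) / (sigma * sqrt(T)) = -0.83977800
d2 = d1 - sigma * sqrt(T) = -0.95998616
exp(-rT) = 0.99551011; exp(-qT) = 1.00000000
P = K * exp(-rT) * N(-d2) - S_0 * exp(-qT) * N(-d1)
N(-d1) = 0.79948357; N(-d2) = 0.83146891
P = 1.2200 * 0.99551011 * 0.83146891 - 1.0900 * 1.00000000 * 0.79948357 = 0.1384

Answer: Price = 0.1384


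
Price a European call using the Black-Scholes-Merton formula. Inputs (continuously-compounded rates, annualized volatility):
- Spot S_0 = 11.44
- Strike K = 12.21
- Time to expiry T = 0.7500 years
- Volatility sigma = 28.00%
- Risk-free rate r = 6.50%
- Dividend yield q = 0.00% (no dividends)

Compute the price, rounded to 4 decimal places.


d1 = (ln(S/K) + (r - q + 0.5*sigma^2) * T) / (sigma * sqrt(T)) = 0.05365521
d2 = d1 - sigma * sqrt(T) = -0.18883190
exp(-rT) = 0.95241920; exp(-qT) = 1.00000000
C = S_0 * exp(-qT) * N(d1) - K * exp(-rT) * N(d2)
N(d1) = 0.52139507; N(d2) = 0.42511228
C = 11.4400 * 1.00000000 * 0.52139507 - 12.2100 * 0.95241920 * 0.42511228 = 1.0211

Answer: Price = 1.0211


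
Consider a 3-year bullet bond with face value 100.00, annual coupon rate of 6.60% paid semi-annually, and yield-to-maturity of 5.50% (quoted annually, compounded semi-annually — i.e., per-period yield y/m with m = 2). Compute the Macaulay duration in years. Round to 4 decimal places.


Answer: Macaulay duration = 2.7743 years

Derivation:
Coupon per period c = face * coupon_rate / m = 3.300000
Periods per year m = 2; per-period yield y/m = 0.027500
Number of cashflows N = 6
Cashflows (t years, CF_t, discount factor 1/(1+y/m)^(m*t), PV):
  t = 0.5000: CF_t = 3.300000, DF = 0.973236, PV = 3.211679
  t = 1.0000: CF_t = 3.300000, DF = 0.947188, PV = 3.125721
  t = 1.5000: CF_t = 3.300000, DF = 0.921838, PV = 3.042065
  t = 2.0000: CF_t = 3.300000, DF = 0.897166, PV = 2.960647
  t = 2.5000: CF_t = 3.300000, DF = 0.873154, PV = 2.881408
  t = 3.0000: CF_t = 103.300000, DF = 0.849785, PV = 87.782782
Price P = sum_t PV_t = 103.004302
Macaulay numerator sum_t t * PV_t:
  t * PV_t at t = 0.5000: 1.605839
  t * PV_t at t = 1.0000: 3.125721
  t * PV_t at t = 1.5000: 4.563097
  t * PV_t at t = 2.0000: 5.921294
  t * PV_t at t = 2.5000: 7.203520
  t * PV_t at t = 3.0000: 263.348345
Macaulay duration D = (sum_t t * PV_t) / P = 285.767817 / 103.004302 = 2.774329


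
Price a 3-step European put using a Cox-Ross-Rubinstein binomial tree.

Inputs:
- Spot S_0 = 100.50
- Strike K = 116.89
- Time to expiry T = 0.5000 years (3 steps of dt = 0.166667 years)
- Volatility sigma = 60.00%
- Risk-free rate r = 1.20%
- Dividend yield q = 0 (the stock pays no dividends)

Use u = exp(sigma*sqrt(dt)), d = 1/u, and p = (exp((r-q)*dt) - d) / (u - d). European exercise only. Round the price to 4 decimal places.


dt = T/N = 0.166667
u = exp(sigma*sqrt(dt)) = 1.277556; d = 1/u = 0.782744
p = (exp((r-q)*dt) - d) / (u - d) = 0.443113
Discount per step: exp(-r*dt) = 0.998002
Stock lattice S(k, i) with i counting down-moves:
  k=0: S(0,0) = 100.5000
  k=1: S(1,0) = 128.3944; S(1,1) = 78.6658
  k=2: S(2,0) = 164.0310; S(2,1) = 100.5000; S(2,2) = 61.5752
  k=3: S(3,0) = 209.5589; S(3,1) = 128.3944; S(3,2) = 78.6658; S(3,3) = 48.1977
Terminal payoffs V(N, i) = max(K - S_T, 0):
  V(3,0) = 0.000000; V(3,1) = 0.000000; V(3,2) = 38.224180; V(3,3) = 68.692324
Backward induction: V(k, i) = exp(-r*dt) * [p * V(k+1, i) + (1-p) * V(k+1, i+1)].
  V(2,0) = exp(-r*dt) * [p*0.000000 + (1-p)*0.000000] = 0.000000
  V(2,1) = exp(-r*dt) * [p*0.000000 + (1-p)*38.224180] = 21.244014
  V(2,2) = exp(-r*dt) * [p*38.224180 + (1-p)*68.692324] = 55.081217
  V(1,0) = exp(-r*dt) * [p*0.000000 + (1-p)*21.244014] = 11.806876
  V(1,1) = exp(-r*dt) * [p*21.244014 + (1-p)*55.081217] = 40.007415
  V(0,0) = exp(-r*dt) * [p*11.806876 + (1-p)*40.007415] = 27.456419

Answer: Price = V(0,0) = 27.4564


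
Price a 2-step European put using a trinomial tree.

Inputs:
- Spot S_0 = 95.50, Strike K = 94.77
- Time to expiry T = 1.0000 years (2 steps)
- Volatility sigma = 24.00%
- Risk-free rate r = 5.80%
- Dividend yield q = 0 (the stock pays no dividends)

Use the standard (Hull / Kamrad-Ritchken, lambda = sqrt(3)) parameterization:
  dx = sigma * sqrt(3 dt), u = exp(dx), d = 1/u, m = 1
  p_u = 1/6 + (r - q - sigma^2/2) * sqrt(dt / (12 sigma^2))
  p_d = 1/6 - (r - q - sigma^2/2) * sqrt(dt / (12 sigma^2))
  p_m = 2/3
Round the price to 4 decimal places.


Answer: Price = V(0,0) = 5.0019

Derivation:
dt = T/N = 0.500000; dx = sigma*sqrt(3*dt) = 0.293939
u = exp(dx) = 1.341702; d = 1/u = 0.745322
p_u = 0.191502, p_m = 0.666667, p_d = 0.141832
Discount per step: exp(-r*dt) = 0.971416
Stock lattice S(k, j) with j the centered position index:
  k=0: S(0,+0) = 95.5000
  k=1: S(1,-1) = 71.1783; S(1,+0) = 95.5000; S(1,+1) = 128.1325
  k=2: S(2,-2) = 53.0507; S(2,-1) = 71.1783; S(2,+0) = 95.5000; S(2,+1) = 128.1325; S(2,+2) = 171.9156
Terminal payoffs V(N, j) = max(K - S_T, 0):
  V(2,-2) = 41.719266; V(2,-1) = 23.591737; V(2,+0) = 0.000000; V(2,+1) = 0.000000; V(2,+2) = 0.000000
Backward induction: V(k, j) = exp(-r*dt) * [p_u * V(k+1, j+1) + p_m * V(k+1, j) + p_d * V(k+1, j-1)]
  V(1,-1) = exp(-r*dt) * [p_u*0.000000 + p_m*23.591737 + p_d*41.719266] = 21.026244
  V(1,+0) = exp(-r*dt) * [p_u*0.000000 + p_m*0.000000 + p_d*23.591737] = 3.250411
  V(1,+1) = exp(-r*dt) * [p_u*0.000000 + p_m*0.000000 + p_d*0.000000] = 0.000000
  V(0,+0) = exp(-r*dt) * [p_u*0.000000 + p_m*3.250411 + p_d*21.026244] = 5.001945


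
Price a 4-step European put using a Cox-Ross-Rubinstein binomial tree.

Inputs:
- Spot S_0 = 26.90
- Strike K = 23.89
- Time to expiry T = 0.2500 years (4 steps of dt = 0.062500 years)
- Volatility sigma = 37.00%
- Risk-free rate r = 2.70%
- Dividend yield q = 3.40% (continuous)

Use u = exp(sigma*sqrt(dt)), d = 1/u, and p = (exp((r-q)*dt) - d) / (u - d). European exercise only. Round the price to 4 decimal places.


Answer: Price = V(0,0) = 0.8215

Derivation:
dt = T/N = 0.062500
u = exp(sigma*sqrt(dt)) = 1.096913; d = 1/u = 0.911649
p = (exp((r-q)*dt) - d) / (u - d) = 0.474530
Discount per step: exp(-r*dt) = 0.998314
Stock lattice S(k, i) with i counting down-moves:
  k=0: S(0,0) = 26.9000
  k=1: S(1,0) = 29.5070; S(1,1) = 24.5234
  k=2: S(2,0) = 32.3666; S(2,1) = 26.9000; S(2,2) = 22.3567
  k=3: S(3,0) = 35.5033; S(3,1) = 29.5070; S(3,2) = 24.5234; S(3,3) = 20.3815
  k=4: S(4,0) = 38.9441; S(4,1) = 32.3666; S(4,2) = 26.9000; S(4,3) = 22.3567; S(4,4) = 18.5808
Terminal payoffs V(N, i) = max(K - S_T, 0):
  V(4,0) = 0.000000; V(4,1) = 0.000000; V(4,2) = 0.000000; V(4,3) = 1.533295; V(4,4) = 5.309247
Backward induction: V(k, i) = exp(-r*dt) * [p * V(k+1, i) + (1-p) * V(k+1, i+1)].
  V(3,0) = exp(-r*dt) * [p*0.000000 + (1-p)*0.000000] = 0.000000
  V(3,1) = exp(-r*dt) * [p*0.000000 + (1-p)*0.000000] = 0.000000
  V(3,2) = exp(-r*dt) * [p*0.000000 + (1-p)*1.533295] = 0.804341
  V(3,3) = exp(-r*dt) * [p*1.533295 + (1-p)*5.309247] = 3.511512
  V(2,0) = exp(-r*dt) * [p*0.000000 + (1-p)*0.000000] = 0.000000
  V(2,1) = exp(-r*dt) * [p*0.000000 + (1-p)*0.804341] = 0.421944
  V(2,2) = exp(-r*dt) * [p*0.804341 + (1-p)*3.511512] = 2.223122
  V(1,0) = exp(-r*dt) * [p*0.000000 + (1-p)*0.421944] = 0.221345
  V(1,1) = exp(-r*dt) * [p*0.421944 + (1-p)*2.223122] = 1.366101
  V(0,0) = exp(-r*dt) * [p*0.221345 + (1-p)*1.366101] = 0.821492


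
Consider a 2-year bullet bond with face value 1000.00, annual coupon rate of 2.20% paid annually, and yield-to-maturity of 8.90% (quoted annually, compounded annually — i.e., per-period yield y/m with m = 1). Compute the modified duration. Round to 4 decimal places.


Coupon per period c = face * coupon_rate / m = 22.000000
Periods per year m = 1; per-period yield y/m = 0.089000
Number of cashflows N = 2
Cashflows (t years, CF_t, discount factor 1/(1+y/m)^(m*t), PV):
  t = 1.0000: CF_t = 22.000000, DF = 0.918274, PV = 20.202020
  t = 2.0000: CF_t = 1022.000000, DF = 0.843226, PV = 861.777471
Price P = sum_t PV_t = 881.979491
First compute Macaulay numerator sum_t t * PV_t:
  t * PV_t at t = 1.0000: 20.202020
  t * PV_t at t = 2.0000: 1723.554942
Macaulay duration D = 1743.756962 / 881.979491 = 1.977095
Modified duration = D / (1 + y/m) = 1.977095 / (1 + 0.089000) = 1.815514

Answer: Modified duration = 1.8155


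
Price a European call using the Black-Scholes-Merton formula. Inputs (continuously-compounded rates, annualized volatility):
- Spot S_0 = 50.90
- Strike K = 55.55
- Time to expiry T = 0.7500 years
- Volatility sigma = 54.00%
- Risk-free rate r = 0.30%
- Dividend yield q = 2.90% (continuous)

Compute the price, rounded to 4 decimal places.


Answer: Price = 7.1656

Derivation:
d1 = (ln(S/K) + (r - q + 0.5*sigma^2) * T) / (sigma * sqrt(T)) = 0.00519489
d2 = d1 - sigma * sqrt(T) = -0.46245883
exp(-rT) = 0.99775253; exp(-qT) = 0.97848483
C = S_0 * exp(-qT) * N(d1) - K * exp(-rT) * N(d2)
N(d1) = 0.50207245; N(d2) = 0.32187616
C = 50.9000 * 0.97848483 * 0.50207245 - 55.5500 * 0.99775253 * 0.32187616 = 7.1656


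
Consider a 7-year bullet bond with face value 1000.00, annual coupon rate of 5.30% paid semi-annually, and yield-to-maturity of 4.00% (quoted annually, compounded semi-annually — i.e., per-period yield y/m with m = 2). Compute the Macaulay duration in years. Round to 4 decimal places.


Coupon per period c = face * coupon_rate / m = 26.500000
Periods per year m = 2; per-period yield y/m = 0.020000
Number of cashflows N = 14
Cashflows (t years, CF_t, discount factor 1/(1+y/m)^(m*t), PV):
  t = 0.5000: CF_t = 26.500000, DF = 0.980392, PV = 25.980392
  t = 1.0000: CF_t = 26.500000, DF = 0.961169, PV = 25.470973
  t = 1.5000: CF_t = 26.500000, DF = 0.942322, PV = 24.971542
  t = 2.0000: CF_t = 26.500000, DF = 0.923845, PV = 24.481904
  t = 2.5000: CF_t = 26.500000, DF = 0.905731, PV = 24.001866
  t = 3.0000: CF_t = 26.500000, DF = 0.887971, PV = 23.531242
  t = 3.5000: CF_t = 26.500000, DF = 0.870560, PV = 23.069845
  t = 4.0000: CF_t = 26.500000, DF = 0.853490, PV = 22.617495
  t = 4.5000: CF_t = 26.500000, DF = 0.836755, PV = 22.174015
  t = 5.0000: CF_t = 26.500000, DF = 0.820348, PV = 21.739230
  t = 5.5000: CF_t = 26.500000, DF = 0.804263, PV = 21.312971
  t = 6.0000: CF_t = 26.500000, DF = 0.788493, PV = 20.895069
  t = 6.5000: CF_t = 26.500000, DF = 0.773033, PV = 20.485362
  t = 7.0000: CF_t = 1026.500000, DF = 0.757875, PV = 777.958713
Price P = sum_t PV_t = 1078.690617
Macaulay numerator sum_t t * PV_t:
  t * PV_t at t = 0.5000: 12.990196
  t * PV_t at t = 1.0000: 25.470973
  t * PV_t at t = 1.5000: 37.457313
  t * PV_t at t = 2.0000: 48.963808
  t * PV_t at t = 2.5000: 60.004666
  t * PV_t at t = 3.0000: 70.593725
  t * PV_t at t = 3.5000: 80.744457
  t * PV_t at t = 4.0000: 90.469979
  t * PV_t at t = 4.5000: 99.783065
  t * PV_t at t = 5.0000: 108.696150
  t * PV_t at t = 5.5000: 117.221338
  t * PV_t at t = 6.0000: 125.370415
  t * PV_t at t = 6.5000: 133.154852
  t * PV_t at t = 7.0000: 5445.710989
Macaulay duration D = (sum_t t * PV_t) / P = 6456.631926 / 1078.690617 = 5.985620

Answer: Macaulay duration = 5.9856 years


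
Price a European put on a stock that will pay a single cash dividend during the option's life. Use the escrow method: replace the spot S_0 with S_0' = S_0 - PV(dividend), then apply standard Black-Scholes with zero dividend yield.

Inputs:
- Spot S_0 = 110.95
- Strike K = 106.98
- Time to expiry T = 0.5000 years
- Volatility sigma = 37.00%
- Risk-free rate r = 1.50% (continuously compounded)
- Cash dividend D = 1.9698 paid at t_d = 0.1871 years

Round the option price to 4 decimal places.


PV(D) = D * exp(-r * t_d) = 1.9698 * 0.99719743 = 1.96427951
S_0' = S_0 - PV(D) = 110.9500 - 1.96427951 = 108.98572049
d1 = (ln(S_0'/K) + (r + sigma^2/2)*T) / (sigma*sqrt(T)) = 0.23047847
d2 = d1 - sigma*sqrt(T) = -0.03115104
exp(-rT) = 0.99252805
N(-d1) = 0.40886000; N(-d2) = 0.51242546
P = K * exp(-rT) * N(-d2) - S_0' * N(-d1) = 106.9800 * 0.99252805 * 0.51242546 - 108.98572049 * 0.40886000 = 9.8498

Answer: Price = 9.8498
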